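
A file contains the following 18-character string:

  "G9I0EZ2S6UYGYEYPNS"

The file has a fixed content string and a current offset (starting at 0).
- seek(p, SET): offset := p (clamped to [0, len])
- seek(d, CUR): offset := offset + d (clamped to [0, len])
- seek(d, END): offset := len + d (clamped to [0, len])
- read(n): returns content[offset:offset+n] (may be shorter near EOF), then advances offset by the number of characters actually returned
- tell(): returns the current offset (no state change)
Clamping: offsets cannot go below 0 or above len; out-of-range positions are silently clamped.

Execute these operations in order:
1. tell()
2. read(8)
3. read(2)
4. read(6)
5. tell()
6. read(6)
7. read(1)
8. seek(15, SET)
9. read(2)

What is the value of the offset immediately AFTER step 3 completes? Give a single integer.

After 1 (tell()): offset=0
After 2 (read(8)): returned 'G9I0EZ2S', offset=8
After 3 (read(2)): returned '6U', offset=10

Answer: 10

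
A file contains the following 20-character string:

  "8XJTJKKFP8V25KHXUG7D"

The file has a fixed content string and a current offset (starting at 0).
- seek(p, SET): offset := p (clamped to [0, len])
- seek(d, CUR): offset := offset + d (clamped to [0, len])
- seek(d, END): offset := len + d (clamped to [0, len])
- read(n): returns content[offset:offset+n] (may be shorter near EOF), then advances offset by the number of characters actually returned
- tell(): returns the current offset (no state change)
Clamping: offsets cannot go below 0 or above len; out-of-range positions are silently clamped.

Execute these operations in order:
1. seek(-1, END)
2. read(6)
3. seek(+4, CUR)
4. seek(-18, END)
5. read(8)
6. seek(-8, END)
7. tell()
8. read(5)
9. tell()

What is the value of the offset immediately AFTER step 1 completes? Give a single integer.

After 1 (seek(-1, END)): offset=19

Answer: 19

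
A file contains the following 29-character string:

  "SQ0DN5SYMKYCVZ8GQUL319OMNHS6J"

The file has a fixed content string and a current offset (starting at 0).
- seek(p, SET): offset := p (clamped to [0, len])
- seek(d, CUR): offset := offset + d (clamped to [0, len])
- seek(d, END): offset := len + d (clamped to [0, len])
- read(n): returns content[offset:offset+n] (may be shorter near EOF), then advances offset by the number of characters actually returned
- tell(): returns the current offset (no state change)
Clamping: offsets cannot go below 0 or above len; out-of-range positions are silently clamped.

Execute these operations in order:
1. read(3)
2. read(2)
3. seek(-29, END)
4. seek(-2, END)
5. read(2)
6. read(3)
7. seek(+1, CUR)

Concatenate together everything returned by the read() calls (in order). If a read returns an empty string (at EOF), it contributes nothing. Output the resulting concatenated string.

After 1 (read(3)): returned 'SQ0', offset=3
After 2 (read(2)): returned 'DN', offset=5
After 3 (seek(-29, END)): offset=0
After 4 (seek(-2, END)): offset=27
After 5 (read(2)): returned '6J', offset=29
After 6 (read(3)): returned '', offset=29
After 7 (seek(+1, CUR)): offset=29

Answer: SQ0DN6J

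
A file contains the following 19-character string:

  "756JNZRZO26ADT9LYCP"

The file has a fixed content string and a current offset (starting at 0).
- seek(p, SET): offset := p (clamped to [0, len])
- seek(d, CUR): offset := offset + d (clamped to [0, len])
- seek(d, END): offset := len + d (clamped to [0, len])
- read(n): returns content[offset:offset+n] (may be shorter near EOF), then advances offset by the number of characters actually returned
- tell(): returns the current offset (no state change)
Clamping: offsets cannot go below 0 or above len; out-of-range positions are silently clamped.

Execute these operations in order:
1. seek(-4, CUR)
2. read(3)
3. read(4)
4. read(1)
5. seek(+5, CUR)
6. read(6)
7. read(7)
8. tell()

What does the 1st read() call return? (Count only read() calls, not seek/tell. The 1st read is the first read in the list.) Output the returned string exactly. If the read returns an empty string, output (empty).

After 1 (seek(-4, CUR)): offset=0
After 2 (read(3)): returned '756', offset=3
After 3 (read(4)): returned 'JNZR', offset=7
After 4 (read(1)): returned 'Z', offset=8
After 5 (seek(+5, CUR)): offset=13
After 6 (read(6)): returned 'T9LYCP', offset=19
After 7 (read(7)): returned '', offset=19
After 8 (tell()): offset=19

Answer: 756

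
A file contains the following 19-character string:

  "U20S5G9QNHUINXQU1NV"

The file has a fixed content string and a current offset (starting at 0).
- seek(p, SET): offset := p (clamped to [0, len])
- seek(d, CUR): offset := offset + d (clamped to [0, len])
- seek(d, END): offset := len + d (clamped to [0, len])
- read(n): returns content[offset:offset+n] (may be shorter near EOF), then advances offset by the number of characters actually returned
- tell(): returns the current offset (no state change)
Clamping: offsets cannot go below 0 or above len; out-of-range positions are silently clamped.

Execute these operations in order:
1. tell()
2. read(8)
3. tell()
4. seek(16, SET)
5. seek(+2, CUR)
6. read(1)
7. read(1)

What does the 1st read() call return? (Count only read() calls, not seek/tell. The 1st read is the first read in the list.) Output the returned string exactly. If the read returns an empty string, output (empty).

Answer: U20S5G9Q

Derivation:
After 1 (tell()): offset=0
After 2 (read(8)): returned 'U20S5G9Q', offset=8
After 3 (tell()): offset=8
After 4 (seek(16, SET)): offset=16
After 5 (seek(+2, CUR)): offset=18
After 6 (read(1)): returned 'V', offset=19
After 7 (read(1)): returned '', offset=19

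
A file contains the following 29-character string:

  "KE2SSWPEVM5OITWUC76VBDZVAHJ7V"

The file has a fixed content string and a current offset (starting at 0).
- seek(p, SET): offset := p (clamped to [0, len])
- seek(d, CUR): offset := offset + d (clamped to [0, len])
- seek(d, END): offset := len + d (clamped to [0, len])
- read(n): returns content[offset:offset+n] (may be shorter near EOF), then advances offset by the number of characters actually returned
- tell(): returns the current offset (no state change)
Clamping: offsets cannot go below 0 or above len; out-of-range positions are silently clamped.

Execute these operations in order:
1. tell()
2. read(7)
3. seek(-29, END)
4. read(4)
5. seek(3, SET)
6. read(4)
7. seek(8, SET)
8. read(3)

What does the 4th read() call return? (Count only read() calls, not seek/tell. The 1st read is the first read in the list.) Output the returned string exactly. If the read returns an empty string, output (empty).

Answer: VM5

Derivation:
After 1 (tell()): offset=0
After 2 (read(7)): returned 'KE2SSWP', offset=7
After 3 (seek(-29, END)): offset=0
After 4 (read(4)): returned 'KE2S', offset=4
After 5 (seek(3, SET)): offset=3
After 6 (read(4)): returned 'SSWP', offset=7
After 7 (seek(8, SET)): offset=8
After 8 (read(3)): returned 'VM5', offset=11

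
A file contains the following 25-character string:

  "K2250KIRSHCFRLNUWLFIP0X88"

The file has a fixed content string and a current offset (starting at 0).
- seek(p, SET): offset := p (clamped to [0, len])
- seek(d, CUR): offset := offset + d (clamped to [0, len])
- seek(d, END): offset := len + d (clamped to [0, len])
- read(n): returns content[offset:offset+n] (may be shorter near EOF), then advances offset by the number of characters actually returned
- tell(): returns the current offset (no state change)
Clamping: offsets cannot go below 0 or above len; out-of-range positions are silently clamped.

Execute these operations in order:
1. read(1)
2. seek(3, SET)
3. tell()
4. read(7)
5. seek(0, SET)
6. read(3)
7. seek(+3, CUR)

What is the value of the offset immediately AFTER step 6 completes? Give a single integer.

After 1 (read(1)): returned 'K', offset=1
After 2 (seek(3, SET)): offset=3
After 3 (tell()): offset=3
After 4 (read(7)): returned '50KIRSH', offset=10
After 5 (seek(0, SET)): offset=0
After 6 (read(3)): returned 'K22', offset=3

Answer: 3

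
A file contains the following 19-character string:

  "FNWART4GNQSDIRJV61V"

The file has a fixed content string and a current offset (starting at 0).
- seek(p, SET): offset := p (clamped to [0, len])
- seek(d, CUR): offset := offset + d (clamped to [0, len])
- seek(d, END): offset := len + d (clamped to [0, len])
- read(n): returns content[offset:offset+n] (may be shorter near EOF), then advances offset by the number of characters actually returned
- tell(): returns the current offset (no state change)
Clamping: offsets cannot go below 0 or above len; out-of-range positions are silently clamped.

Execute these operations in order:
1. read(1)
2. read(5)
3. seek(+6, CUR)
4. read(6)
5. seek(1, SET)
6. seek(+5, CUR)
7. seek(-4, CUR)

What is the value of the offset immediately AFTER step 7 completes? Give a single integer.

Answer: 2

Derivation:
After 1 (read(1)): returned 'F', offset=1
After 2 (read(5)): returned 'NWART', offset=6
After 3 (seek(+6, CUR)): offset=12
After 4 (read(6)): returned 'IRJV61', offset=18
After 5 (seek(1, SET)): offset=1
After 6 (seek(+5, CUR)): offset=6
After 7 (seek(-4, CUR)): offset=2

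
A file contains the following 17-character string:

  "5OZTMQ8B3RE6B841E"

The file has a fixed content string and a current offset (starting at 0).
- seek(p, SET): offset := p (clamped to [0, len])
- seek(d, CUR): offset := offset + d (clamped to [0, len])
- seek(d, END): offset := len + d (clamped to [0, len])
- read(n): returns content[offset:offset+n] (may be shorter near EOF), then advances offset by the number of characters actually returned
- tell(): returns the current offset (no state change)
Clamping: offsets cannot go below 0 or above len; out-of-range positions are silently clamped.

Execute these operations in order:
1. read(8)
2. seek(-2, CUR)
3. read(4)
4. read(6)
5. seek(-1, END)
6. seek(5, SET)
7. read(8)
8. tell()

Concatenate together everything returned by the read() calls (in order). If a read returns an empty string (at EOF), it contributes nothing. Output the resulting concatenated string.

Answer: 5OZTMQ8B8B3RE6B841Q8B3RE6B

Derivation:
After 1 (read(8)): returned '5OZTMQ8B', offset=8
After 2 (seek(-2, CUR)): offset=6
After 3 (read(4)): returned '8B3R', offset=10
After 4 (read(6)): returned 'E6B841', offset=16
After 5 (seek(-1, END)): offset=16
After 6 (seek(5, SET)): offset=5
After 7 (read(8)): returned 'Q8B3RE6B', offset=13
After 8 (tell()): offset=13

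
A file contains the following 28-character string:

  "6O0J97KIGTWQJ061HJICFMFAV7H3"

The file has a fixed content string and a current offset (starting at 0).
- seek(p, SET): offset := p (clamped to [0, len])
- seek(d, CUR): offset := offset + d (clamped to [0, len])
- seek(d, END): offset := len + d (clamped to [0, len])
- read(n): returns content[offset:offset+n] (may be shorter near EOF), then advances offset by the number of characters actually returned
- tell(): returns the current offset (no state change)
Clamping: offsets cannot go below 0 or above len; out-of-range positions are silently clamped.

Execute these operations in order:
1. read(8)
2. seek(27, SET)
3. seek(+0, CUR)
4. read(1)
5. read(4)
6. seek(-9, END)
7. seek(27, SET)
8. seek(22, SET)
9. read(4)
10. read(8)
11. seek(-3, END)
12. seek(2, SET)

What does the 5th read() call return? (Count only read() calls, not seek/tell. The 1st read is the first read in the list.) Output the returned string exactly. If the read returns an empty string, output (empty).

Answer: H3

Derivation:
After 1 (read(8)): returned '6O0J97KI', offset=8
After 2 (seek(27, SET)): offset=27
After 3 (seek(+0, CUR)): offset=27
After 4 (read(1)): returned '3', offset=28
After 5 (read(4)): returned '', offset=28
After 6 (seek(-9, END)): offset=19
After 7 (seek(27, SET)): offset=27
After 8 (seek(22, SET)): offset=22
After 9 (read(4)): returned 'FAV7', offset=26
After 10 (read(8)): returned 'H3', offset=28
After 11 (seek(-3, END)): offset=25
After 12 (seek(2, SET)): offset=2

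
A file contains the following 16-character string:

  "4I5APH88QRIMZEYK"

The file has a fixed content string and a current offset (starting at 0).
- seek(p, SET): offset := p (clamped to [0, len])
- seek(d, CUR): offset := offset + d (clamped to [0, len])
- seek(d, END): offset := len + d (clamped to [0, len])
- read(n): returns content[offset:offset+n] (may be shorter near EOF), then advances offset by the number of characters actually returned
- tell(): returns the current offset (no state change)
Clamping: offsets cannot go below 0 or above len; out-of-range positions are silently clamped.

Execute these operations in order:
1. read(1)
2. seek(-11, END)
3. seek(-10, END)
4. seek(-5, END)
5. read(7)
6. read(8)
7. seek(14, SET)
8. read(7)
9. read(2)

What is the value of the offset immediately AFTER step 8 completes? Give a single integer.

After 1 (read(1)): returned '4', offset=1
After 2 (seek(-11, END)): offset=5
After 3 (seek(-10, END)): offset=6
After 4 (seek(-5, END)): offset=11
After 5 (read(7)): returned 'MZEYK', offset=16
After 6 (read(8)): returned '', offset=16
After 7 (seek(14, SET)): offset=14
After 8 (read(7)): returned 'YK', offset=16

Answer: 16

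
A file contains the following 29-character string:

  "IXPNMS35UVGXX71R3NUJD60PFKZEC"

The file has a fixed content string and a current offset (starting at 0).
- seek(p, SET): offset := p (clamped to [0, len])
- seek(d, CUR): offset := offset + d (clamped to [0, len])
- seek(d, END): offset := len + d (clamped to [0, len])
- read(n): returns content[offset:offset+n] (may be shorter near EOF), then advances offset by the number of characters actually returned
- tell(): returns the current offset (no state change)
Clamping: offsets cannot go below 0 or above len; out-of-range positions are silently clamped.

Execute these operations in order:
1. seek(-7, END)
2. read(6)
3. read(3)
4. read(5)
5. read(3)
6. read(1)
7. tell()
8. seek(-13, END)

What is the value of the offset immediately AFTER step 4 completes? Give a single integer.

Answer: 29

Derivation:
After 1 (seek(-7, END)): offset=22
After 2 (read(6)): returned '0PFKZE', offset=28
After 3 (read(3)): returned 'C', offset=29
After 4 (read(5)): returned '', offset=29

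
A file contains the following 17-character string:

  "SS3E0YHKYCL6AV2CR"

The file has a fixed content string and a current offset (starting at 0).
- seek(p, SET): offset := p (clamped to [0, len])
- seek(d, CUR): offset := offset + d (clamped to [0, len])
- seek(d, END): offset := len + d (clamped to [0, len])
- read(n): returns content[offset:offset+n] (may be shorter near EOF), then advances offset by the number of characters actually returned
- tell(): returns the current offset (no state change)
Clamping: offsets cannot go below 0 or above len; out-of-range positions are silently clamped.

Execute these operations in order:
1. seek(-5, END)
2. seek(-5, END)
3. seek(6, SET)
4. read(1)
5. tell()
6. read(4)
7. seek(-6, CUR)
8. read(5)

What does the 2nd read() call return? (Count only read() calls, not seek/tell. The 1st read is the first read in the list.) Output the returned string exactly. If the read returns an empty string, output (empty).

Answer: KYCL

Derivation:
After 1 (seek(-5, END)): offset=12
After 2 (seek(-5, END)): offset=12
After 3 (seek(6, SET)): offset=6
After 4 (read(1)): returned 'H', offset=7
After 5 (tell()): offset=7
After 6 (read(4)): returned 'KYCL', offset=11
After 7 (seek(-6, CUR)): offset=5
After 8 (read(5)): returned 'YHKYC', offset=10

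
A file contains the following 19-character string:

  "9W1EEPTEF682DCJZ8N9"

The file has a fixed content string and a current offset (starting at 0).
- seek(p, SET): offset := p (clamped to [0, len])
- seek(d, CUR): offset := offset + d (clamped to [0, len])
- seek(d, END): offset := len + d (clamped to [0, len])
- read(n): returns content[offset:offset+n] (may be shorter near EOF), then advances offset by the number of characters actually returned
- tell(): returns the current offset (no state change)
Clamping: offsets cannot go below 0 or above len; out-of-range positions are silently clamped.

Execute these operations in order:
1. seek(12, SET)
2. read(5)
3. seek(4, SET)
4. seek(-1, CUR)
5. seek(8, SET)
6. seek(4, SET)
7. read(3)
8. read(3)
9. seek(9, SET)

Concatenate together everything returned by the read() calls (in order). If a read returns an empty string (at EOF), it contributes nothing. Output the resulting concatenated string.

After 1 (seek(12, SET)): offset=12
After 2 (read(5)): returned 'DCJZ8', offset=17
After 3 (seek(4, SET)): offset=4
After 4 (seek(-1, CUR)): offset=3
After 5 (seek(8, SET)): offset=8
After 6 (seek(4, SET)): offset=4
After 7 (read(3)): returned 'EPT', offset=7
After 8 (read(3)): returned 'EF6', offset=10
After 9 (seek(9, SET)): offset=9

Answer: DCJZ8EPTEF6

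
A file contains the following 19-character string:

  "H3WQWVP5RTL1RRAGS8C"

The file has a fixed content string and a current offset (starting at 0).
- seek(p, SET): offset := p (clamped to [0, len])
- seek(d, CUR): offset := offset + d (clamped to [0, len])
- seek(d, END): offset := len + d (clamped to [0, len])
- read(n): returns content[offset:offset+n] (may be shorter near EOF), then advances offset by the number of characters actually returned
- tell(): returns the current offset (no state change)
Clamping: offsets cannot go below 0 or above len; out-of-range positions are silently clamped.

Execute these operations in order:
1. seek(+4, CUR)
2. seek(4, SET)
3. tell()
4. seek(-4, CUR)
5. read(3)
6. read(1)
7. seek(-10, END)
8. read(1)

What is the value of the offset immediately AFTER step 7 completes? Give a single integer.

Answer: 9

Derivation:
After 1 (seek(+4, CUR)): offset=4
After 2 (seek(4, SET)): offset=4
After 3 (tell()): offset=4
After 4 (seek(-4, CUR)): offset=0
After 5 (read(3)): returned 'H3W', offset=3
After 6 (read(1)): returned 'Q', offset=4
After 7 (seek(-10, END)): offset=9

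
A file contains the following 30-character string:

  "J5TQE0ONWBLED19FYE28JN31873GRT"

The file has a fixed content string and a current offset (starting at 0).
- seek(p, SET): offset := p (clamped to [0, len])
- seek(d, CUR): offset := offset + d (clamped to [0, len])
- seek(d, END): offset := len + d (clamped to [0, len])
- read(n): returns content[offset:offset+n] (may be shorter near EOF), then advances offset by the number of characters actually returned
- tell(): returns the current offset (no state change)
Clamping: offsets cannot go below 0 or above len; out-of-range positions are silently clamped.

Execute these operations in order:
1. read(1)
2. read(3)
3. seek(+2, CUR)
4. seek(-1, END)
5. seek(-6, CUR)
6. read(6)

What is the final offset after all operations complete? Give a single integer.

Answer: 29

Derivation:
After 1 (read(1)): returned 'J', offset=1
After 2 (read(3)): returned '5TQ', offset=4
After 3 (seek(+2, CUR)): offset=6
After 4 (seek(-1, END)): offset=29
After 5 (seek(-6, CUR)): offset=23
After 6 (read(6)): returned '1873GR', offset=29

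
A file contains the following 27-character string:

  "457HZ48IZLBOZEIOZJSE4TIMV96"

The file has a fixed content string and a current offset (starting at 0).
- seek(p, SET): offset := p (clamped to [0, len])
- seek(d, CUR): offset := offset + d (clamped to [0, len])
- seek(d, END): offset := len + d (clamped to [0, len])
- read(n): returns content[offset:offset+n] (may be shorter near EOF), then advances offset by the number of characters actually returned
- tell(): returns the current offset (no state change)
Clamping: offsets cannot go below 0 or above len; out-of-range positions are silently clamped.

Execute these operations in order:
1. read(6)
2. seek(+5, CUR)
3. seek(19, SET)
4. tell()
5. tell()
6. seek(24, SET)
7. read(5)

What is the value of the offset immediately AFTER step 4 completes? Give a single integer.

Answer: 19

Derivation:
After 1 (read(6)): returned '457HZ4', offset=6
After 2 (seek(+5, CUR)): offset=11
After 3 (seek(19, SET)): offset=19
After 4 (tell()): offset=19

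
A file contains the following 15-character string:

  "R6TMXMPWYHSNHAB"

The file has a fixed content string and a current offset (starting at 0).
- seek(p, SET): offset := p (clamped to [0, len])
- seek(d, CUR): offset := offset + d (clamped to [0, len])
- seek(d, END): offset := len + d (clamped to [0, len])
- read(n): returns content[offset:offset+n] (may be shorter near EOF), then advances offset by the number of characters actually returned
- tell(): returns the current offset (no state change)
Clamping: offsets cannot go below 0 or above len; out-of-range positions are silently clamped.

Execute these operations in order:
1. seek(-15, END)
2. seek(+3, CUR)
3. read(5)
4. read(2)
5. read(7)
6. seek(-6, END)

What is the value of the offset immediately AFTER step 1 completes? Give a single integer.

Answer: 0

Derivation:
After 1 (seek(-15, END)): offset=0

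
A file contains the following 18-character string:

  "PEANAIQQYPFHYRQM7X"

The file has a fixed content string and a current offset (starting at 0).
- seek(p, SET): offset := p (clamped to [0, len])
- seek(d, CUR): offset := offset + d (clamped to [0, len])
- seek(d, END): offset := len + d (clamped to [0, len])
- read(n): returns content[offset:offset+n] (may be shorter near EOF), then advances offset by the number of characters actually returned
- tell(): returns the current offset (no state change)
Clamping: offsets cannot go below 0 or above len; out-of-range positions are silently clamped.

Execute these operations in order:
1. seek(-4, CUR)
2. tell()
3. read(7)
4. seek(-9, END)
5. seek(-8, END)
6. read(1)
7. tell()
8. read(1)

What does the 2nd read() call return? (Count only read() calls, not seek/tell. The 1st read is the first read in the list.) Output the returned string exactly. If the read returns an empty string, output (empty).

After 1 (seek(-4, CUR)): offset=0
After 2 (tell()): offset=0
After 3 (read(7)): returned 'PEANAIQ', offset=7
After 4 (seek(-9, END)): offset=9
After 5 (seek(-8, END)): offset=10
After 6 (read(1)): returned 'F', offset=11
After 7 (tell()): offset=11
After 8 (read(1)): returned 'H', offset=12

Answer: F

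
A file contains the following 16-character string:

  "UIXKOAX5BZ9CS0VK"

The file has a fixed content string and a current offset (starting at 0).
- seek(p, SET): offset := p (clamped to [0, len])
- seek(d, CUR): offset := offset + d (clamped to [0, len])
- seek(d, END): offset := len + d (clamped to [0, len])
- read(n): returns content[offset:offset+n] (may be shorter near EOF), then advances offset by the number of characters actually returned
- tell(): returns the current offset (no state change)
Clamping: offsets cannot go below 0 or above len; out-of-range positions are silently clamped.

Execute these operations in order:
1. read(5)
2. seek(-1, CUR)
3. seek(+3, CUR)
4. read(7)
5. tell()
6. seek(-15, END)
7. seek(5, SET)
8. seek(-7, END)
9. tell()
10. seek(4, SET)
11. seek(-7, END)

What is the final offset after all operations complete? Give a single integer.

After 1 (read(5)): returned 'UIXKO', offset=5
After 2 (seek(-1, CUR)): offset=4
After 3 (seek(+3, CUR)): offset=7
After 4 (read(7)): returned '5BZ9CS0', offset=14
After 5 (tell()): offset=14
After 6 (seek(-15, END)): offset=1
After 7 (seek(5, SET)): offset=5
After 8 (seek(-7, END)): offset=9
After 9 (tell()): offset=9
After 10 (seek(4, SET)): offset=4
After 11 (seek(-7, END)): offset=9

Answer: 9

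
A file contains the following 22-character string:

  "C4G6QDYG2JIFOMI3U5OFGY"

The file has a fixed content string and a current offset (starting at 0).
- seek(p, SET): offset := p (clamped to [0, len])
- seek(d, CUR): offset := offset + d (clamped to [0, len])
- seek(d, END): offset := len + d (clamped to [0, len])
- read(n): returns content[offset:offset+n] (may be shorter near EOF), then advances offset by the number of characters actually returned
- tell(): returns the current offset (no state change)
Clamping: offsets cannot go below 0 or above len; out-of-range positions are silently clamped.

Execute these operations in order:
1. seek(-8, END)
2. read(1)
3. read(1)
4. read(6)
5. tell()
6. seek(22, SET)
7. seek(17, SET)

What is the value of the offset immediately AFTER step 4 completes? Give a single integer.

Answer: 22

Derivation:
After 1 (seek(-8, END)): offset=14
After 2 (read(1)): returned 'I', offset=15
After 3 (read(1)): returned '3', offset=16
After 4 (read(6)): returned 'U5OFGY', offset=22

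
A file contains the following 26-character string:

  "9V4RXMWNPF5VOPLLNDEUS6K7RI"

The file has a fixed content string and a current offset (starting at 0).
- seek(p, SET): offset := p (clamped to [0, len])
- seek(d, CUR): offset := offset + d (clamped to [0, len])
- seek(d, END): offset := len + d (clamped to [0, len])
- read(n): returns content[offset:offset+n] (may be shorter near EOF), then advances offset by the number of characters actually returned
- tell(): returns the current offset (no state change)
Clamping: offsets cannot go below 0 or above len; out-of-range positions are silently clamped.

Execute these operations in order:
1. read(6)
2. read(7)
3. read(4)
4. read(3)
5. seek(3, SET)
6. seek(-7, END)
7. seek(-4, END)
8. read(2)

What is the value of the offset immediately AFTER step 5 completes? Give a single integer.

After 1 (read(6)): returned '9V4RXM', offset=6
After 2 (read(7)): returned 'WNPF5VO', offset=13
After 3 (read(4)): returned 'PLLN', offset=17
After 4 (read(3)): returned 'DEU', offset=20
After 5 (seek(3, SET)): offset=3

Answer: 3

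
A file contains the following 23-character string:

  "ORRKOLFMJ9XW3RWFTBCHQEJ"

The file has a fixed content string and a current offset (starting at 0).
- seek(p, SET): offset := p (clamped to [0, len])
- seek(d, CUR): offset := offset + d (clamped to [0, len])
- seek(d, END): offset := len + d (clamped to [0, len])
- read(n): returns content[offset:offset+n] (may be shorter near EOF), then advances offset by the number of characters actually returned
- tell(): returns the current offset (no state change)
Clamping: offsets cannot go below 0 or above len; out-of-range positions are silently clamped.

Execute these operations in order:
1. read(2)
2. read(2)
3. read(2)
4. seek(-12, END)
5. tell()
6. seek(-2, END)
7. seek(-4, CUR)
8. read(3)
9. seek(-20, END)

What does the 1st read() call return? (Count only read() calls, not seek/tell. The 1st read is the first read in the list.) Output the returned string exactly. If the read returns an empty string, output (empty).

After 1 (read(2)): returned 'OR', offset=2
After 2 (read(2)): returned 'RK', offset=4
After 3 (read(2)): returned 'OL', offset=6
After 4 (seek(-12, END)): offset=11
After 5 (tell()): offset=11
After 6 (seek(-2, END)): offset=21
After 7 (seek(-4, CUR)): offset=17
After 8 (read(3)): returned 'BCH', offset=20
After 9 (seek(-20, END)): offset=3

Answer: OR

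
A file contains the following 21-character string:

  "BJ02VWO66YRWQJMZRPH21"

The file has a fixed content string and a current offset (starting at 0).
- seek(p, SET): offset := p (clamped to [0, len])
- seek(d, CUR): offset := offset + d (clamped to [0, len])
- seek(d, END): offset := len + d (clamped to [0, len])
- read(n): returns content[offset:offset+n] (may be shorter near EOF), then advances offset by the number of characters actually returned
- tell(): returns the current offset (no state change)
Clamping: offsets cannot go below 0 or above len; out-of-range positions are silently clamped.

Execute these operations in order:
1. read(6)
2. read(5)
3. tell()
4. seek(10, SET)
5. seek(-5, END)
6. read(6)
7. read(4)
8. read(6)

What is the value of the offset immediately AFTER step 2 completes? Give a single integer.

Answer: 11

Derivation:
After 1 (read(6)): returned 'BJ02VW', offset=6
After 2 (read(5)): returned 'O66YR', offset=11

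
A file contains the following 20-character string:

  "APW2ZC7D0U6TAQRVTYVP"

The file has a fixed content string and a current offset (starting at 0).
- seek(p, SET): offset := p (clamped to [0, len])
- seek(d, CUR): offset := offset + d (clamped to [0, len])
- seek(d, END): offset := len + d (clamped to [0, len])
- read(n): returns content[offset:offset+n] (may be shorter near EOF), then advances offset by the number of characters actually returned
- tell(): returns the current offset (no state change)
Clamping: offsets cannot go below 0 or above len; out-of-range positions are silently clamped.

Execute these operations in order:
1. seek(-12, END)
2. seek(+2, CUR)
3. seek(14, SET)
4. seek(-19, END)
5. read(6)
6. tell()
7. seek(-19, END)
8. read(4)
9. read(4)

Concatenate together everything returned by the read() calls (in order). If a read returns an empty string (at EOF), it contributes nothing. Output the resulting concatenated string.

After 1 (seek(-12, END)): offset=8
After 2 (seek(+2, CUR)): offset=10
After 3 (seek(14, SET)): offset=14
After 4 (seek(-19, END)): offset=1
After 5 (read(6)): returned 'PW2ZC7', offset=7
After 6 (tell()): offset=7
After 7 (seek(-19, END)): offset=1
After 8 (read(4)): returned 'PW2Z', offset=5
After 9 (read(4)): returned 'C7D0', offset=9

Answer: PW2ZC7PW2ZC7D0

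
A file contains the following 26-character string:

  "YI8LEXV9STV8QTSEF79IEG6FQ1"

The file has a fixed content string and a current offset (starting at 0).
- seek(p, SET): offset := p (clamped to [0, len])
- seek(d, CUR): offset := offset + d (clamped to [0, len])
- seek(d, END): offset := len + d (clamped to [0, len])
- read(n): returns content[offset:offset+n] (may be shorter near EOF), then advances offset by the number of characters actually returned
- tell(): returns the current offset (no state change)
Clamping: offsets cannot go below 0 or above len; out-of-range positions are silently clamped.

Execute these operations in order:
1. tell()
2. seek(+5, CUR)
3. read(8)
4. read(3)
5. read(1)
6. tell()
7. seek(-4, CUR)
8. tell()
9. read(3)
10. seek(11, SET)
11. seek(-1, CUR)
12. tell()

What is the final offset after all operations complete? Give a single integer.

Answer: 10

Derivation:
After 1 (tell()): offset=0
After 2 (seek(+5, CUR)): offset=5
After 3 (read(8)): returned 'XV9STV8Q', offset=13
After 4 (read(3)): returned 'TSE', offset=16
After 5 (read(1)): returned 'F', offset=17
After 6 (tell()): offset=17
After 7 (seek(-4, CUR)): offset=13
After 8 (tell()): offset=13
After 9 (read(3)): returned 'TSE', offset=16
After 10 (seek(11, SET)): offset=11
After 11 (seek(-1, CUR)): offset=10
After 12 (tell()): offset=10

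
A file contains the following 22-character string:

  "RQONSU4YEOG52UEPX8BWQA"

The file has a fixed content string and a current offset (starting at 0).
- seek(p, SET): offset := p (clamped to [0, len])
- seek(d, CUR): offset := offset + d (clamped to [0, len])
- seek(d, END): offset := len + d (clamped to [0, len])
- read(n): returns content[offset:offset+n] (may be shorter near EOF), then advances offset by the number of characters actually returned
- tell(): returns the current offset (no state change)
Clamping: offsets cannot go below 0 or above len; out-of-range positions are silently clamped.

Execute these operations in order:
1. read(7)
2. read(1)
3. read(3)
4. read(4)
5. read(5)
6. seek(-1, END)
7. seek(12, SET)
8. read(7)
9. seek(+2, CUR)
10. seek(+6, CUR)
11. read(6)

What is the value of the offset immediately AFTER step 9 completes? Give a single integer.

Answer: 21

Derivation:
After 1 (read(7)): returned 'RQONSU4', offset=7
After 2 (read(1)): returned 'Y', offset=8
After 3 (read(3)): returned 'EOG', offset=11
After 4 (read(4)): returned '52UE', offset=15
After 5 (read(5)): returned 'PX8BW', offset=20
After 6 (seek(-1, END)): offset=21
After 7 (seek(12, SET)): offset=12
After 8 (read(7)): returned '2UEPX8B', offset=19
After 9 (seek(+2, CUR)): offset=21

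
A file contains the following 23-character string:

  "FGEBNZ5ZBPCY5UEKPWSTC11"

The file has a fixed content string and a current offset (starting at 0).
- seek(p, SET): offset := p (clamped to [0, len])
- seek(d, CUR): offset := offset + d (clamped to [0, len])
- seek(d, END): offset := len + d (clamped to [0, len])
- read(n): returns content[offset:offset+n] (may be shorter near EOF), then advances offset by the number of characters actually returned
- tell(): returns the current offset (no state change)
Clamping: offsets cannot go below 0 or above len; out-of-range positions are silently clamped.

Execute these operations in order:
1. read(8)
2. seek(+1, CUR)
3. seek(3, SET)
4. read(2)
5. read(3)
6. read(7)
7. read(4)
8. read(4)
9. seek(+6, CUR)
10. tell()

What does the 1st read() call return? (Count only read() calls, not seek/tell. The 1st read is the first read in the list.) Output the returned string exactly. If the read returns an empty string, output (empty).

Answer: FGEBNZ5Z

Derivation:
After 1 (read(8)): returned 'FGEBNZ5Z', offset=8
After 2 (seek(+1, CUR)): offset=9
After 3 (seek(3, SET)): offset=3
After 4 (read(2)): returned 'BN', offset=5
After 5 (read(3)): returned 'Z5Z', offset=8
After 6 (read(7)): returned 'BPCY5UE', offset=15
After 7 (read(4)): returned 'KPWS', offset=19
After 8 (read(4)): returned 'TC11', offset=23
After 9 (seek(+6, CUR)): offset=23
After 10 (tell()): offset=23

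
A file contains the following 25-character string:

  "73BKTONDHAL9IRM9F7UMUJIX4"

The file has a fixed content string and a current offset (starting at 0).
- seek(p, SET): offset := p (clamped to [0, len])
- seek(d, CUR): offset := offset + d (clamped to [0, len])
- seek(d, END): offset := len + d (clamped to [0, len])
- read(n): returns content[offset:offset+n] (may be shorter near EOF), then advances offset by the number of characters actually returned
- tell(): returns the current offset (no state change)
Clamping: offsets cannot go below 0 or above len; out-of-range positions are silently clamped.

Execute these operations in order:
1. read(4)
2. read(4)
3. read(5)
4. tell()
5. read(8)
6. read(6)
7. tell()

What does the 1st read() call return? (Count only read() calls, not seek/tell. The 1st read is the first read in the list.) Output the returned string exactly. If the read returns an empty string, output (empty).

Answer: 73BK

Derivation:
After 1 (read(4)): returned '73BK', offset=4
After 2 (read(4)): returned 'TOND', offset=8
After 3 (read(5)): returned 'HAL9I', offset=13
After 4 (tell()): offset=13
After 5 (read(8)): returned 'RM9F7UMU', offset=21
After 6 (read(6)): returned 'JIX4', offset=25
After 7 (tell()): offset=25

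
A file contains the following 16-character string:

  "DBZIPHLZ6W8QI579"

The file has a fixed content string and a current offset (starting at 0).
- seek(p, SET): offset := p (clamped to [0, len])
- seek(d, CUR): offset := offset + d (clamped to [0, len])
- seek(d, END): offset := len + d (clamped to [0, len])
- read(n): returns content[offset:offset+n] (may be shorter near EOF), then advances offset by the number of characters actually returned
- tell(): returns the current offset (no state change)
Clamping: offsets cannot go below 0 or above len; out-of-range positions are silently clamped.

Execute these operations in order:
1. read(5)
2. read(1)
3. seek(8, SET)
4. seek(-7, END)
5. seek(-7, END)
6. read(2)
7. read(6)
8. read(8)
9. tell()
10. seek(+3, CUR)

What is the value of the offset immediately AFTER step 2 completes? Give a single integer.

Answer: 6

Derivation:
After 1 (read(5)): returned 'DBZIP', offset=5
After 2 (read(1)): returned 'H', offset=6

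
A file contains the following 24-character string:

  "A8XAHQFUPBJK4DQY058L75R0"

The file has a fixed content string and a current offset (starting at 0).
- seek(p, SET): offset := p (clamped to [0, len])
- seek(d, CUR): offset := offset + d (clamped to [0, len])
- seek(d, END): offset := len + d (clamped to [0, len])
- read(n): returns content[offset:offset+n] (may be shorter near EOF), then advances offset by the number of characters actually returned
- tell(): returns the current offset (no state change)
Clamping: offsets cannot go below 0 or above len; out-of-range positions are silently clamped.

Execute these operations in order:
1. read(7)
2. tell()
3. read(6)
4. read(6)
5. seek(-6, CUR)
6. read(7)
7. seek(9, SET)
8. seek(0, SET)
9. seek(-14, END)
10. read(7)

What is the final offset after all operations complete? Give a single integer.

After 1 (read(7)): returned 'A8XAHQF', offset=7
After 2 (tell()): offset=7
After 3 (read(6)): returned 'UPBJK4', offset=13
After 4 (read(6)): returned 'DQY058', offset=19
After 5 (seek(-6, CUR)): offset=13
After 6 (read(7)): returned 'DQY058L', offset=20
After 7 (seek(9, SET)): offset=9
After 8 (seek(0, SET)): offset=0
After 9 (seek(-14, END)): offset=10
After 10 (read(7)): returned 'JK4DQY0', offset=17

Answer: 17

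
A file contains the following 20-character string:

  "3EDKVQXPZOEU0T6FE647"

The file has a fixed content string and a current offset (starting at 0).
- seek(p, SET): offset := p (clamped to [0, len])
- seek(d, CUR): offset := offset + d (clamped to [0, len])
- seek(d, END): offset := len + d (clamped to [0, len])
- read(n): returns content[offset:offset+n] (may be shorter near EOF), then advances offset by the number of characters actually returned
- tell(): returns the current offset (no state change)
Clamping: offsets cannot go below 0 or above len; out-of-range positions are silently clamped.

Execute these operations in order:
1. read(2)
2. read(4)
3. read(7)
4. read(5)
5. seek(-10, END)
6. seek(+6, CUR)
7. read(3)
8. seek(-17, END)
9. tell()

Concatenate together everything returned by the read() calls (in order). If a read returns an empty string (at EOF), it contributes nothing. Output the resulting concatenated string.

Answer: 3EDKVQXPZOEU0T6FE6E64

Derivation:
After 1 (read(2)): returned '3E', offset=2
After 2 (read(4)): returned 'DKVQ', offset=6
After 3 (read(7)): returned 'XPZOEU0', offset=13
After 4 (read(5)): returned 'T6FE6', offset=18
After 5 (seek(-10, END)): offset=10
After 6 (seek(+6, CUR)): offset=16
After 7 (read(3)): returned 'E64', offset=19
After 8 (seek(-17, END)): offset=3
After 9 (tell()): offset=3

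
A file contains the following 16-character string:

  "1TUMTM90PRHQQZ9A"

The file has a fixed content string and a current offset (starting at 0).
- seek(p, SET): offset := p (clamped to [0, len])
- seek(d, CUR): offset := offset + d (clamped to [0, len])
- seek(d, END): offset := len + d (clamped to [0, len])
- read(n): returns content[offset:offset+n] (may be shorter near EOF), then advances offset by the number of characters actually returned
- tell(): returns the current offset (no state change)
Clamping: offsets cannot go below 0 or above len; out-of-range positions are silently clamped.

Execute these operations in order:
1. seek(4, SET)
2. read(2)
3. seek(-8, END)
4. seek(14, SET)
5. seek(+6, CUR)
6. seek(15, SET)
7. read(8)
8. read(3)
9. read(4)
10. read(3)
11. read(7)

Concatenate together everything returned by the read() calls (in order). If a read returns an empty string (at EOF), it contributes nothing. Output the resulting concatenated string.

Answer: TMA

Derivation:
After 1 (seek(4, SET)): offset=4
After 2 (read(2)): returned 'TM', offset=6
After 3 (seek(-8, END)): offset=8
After 4 (seek(14, SET)): offset=14
After 5 (seek(+6, CUR)): offset=16
After 6 (seek(15, SET)): offset=15
After 7 (read(8)): returned 'A', offset=16
After 8 (read(3)): returned '', offset=16
After 9 (read(4)): returned '', offset=16
After 10 (read(3)): returned '', offset=16
After 11 (read(7)): returned '', offset=16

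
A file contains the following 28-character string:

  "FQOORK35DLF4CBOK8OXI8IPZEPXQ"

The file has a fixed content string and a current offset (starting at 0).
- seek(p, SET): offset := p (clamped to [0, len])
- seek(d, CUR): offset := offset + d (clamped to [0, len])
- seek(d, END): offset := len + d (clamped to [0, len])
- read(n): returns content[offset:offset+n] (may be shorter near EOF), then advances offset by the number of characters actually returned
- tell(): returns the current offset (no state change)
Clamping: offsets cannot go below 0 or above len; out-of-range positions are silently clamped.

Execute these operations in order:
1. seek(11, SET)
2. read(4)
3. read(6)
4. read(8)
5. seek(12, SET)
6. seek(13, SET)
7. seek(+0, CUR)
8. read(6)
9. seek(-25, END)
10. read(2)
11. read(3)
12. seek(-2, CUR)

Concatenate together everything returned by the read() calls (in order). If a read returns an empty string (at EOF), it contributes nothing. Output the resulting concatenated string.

Answer: 4CBOK8OXI8IPZEPXQBOK8OXORK35

Derivation:
After 1 (seek(11, SET)): offset=11
After 2 (read(4)): returned '4CBO', offset=15
After 3 (read(6)): returned 'K8OXI8', offset=21
After 4 (read(8)): returned 'IPZEPXQ', offset=28
After 5 (seek(12, SET)): offset=12
After 6 (seek(13, SET)): offset=13
After 7 (seek(+0, CUR)): offset=13
After 8 (read(6)): returned 'BOK8OX', offset=19
After 9 (seek(-25, END)): offset=3
After 10 (read(2)): returned 'OR', offset=5
After 11 (read(3)): returned 'K35', offset=8
After 12 (seek(-2, CUR)): offset=6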